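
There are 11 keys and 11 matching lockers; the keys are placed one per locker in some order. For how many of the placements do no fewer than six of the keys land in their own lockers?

23684

Sum C(11,i)·!(11-i) for i = 6..11:
  i=6: C(11,6)·!5 = 462·44 = 20328
  i=7: C(11,7)·!4 = 330·9 = 2970
  i=8: C(11,8)·!3 = 165·2 = 330
  i=9: C(11,9)·!2 = 55·1 = 55
  i=10: C(11,10)·!1 = 11·0 = 0
  i=11: C(11,11)·!0 = 1·1 = 1
Total = 23684.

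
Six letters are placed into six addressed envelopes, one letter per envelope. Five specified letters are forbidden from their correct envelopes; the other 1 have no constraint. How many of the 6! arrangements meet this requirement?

Inclusion-exclusion on the 5 forbidden self-matches:
Σ_{j=0}^{5} (-1)^j C(5,j)(6-j)!
= C(5,0)·6! - C(5,1)·5! + C(5,2)·4! - C(5,3)·3! + C(5,4)·2! - C(5,5)·1!
= 720 - 600 + 240 - 60 + 10 - 1
= 309

309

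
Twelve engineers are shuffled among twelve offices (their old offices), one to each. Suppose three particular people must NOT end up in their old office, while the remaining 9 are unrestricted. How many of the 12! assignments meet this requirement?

369774720

Inclusion-exclusion on the 3 forbidden self-matches:
Σ_{j=0}^{3} (-1)^j C(3,j)(12-j)!
= C(3,0)·12! - C(3,1)·11! + C(3,2)·10! - C(3,3)·9!
= 479001600 - 119750400 + 10886400 - 362880
= 369774720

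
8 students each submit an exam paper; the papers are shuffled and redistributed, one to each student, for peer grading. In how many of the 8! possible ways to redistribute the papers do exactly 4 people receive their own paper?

630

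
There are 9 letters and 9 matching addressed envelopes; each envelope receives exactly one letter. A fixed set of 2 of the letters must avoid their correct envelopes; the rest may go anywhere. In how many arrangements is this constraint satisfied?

287280

Let A_j be the event that the j-th constrained one is fixed. By inclusion-exclusion over the 2 events:
Σ_{j=0}^{2} (-1)^j C(2,j)(9-j)!
= C(2,0)·9! - C(2,1)·8! + C(2,2)·7!
= 362880 - 80640 + 5040
= 287280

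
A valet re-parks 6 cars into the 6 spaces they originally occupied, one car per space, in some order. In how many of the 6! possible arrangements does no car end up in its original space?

Use !n = n·!(n-1) + (-1)^n.
!6 = 6·44 + 1 = 265

265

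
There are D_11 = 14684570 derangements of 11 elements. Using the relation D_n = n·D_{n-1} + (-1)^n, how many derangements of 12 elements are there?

D_12 = 12·14684570 + 1 = 176214841.

176214841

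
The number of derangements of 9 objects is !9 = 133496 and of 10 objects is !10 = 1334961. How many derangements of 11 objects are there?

!11 = (11-1)·(!10 + !9) = 10·(1334961 + 133496) = 10·1468457 = 14684570.

14684570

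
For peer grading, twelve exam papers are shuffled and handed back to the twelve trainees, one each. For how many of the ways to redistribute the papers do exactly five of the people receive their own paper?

1468368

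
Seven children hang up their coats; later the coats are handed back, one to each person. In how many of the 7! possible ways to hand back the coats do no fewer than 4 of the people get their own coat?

92

# with exactly i fixed is C(7,i)·!(7-i); sum over i=4..7:
  i=4: C(7,4)·!3 = 35·2 = 70
  i=5: C(7,5)·!2 = 21·1 = 21
  i=6: C(7,6)·!1 = 7·0 = 0
  i=7: C(7,7)·!0 = 1·1 = 1
Total = 92.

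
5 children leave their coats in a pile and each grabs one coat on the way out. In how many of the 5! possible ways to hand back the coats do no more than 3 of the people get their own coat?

119

Sum C(5,i)·!(5-i) for i = 0..3:
  i=0: C(5,0)·!5 = 1·44 = 44
  i=1: C(5,1)·!4 = 5·9 = 45
  i=2: C(5,2)·!3 = 10·2 = 20
  i=3: C(5,3)·!2 = 10·1 = 10
Total = 119.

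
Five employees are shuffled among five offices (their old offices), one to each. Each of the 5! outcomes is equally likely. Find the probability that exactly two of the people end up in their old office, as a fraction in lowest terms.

1/6

Favorable outcomes: C(5,2)·!3 = 10·2 = 20.
Total outcomes: 5! = 120.
Probability = 20/120 = 1/6.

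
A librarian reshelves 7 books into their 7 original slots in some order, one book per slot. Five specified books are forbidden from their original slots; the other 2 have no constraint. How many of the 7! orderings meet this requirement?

2428

Inclusion-exclusion on the 5 forbidden self-matches:
Σ_{j=0}^{5} (-1)^j C(5,j)(7-j)!
= C(5,0)·7! - C(5,1)·6! + C(5,2)·5! - C(5,3)·4! + C(5,4)·3! - C(5,5)·2!
= 5040 - 3600 + 1200 - 240 + 30 - 2
= 2428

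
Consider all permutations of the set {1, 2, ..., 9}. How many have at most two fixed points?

333737

# with exactly i fixed is C(9,i)·!(9-i); sum over i=0..2:
  i=0: C(9,0)·!9 = 1·133496 = 133496
  i=1: C(9,1)·!8 = 9·14833 = 133497
  i=2: C(9,2)·!7 = 36·1854 = 66744
Total = 333737.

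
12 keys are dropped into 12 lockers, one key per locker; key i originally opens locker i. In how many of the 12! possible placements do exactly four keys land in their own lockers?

Choose which 4 of the 12 are fixed: C(12,4) = 495.
The other 8 form a derangement: !8 = 14833.
Total: 495 × 14833 = 7342335.

7342335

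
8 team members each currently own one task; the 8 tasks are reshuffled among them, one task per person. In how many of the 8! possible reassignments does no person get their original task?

!8 = 8! · Σ_{k=0}^{8} (-1)^k/k!
= 8! - 8!/1! + 8!/2! - 8!/3! + 8!/4! - 8!/5! + 8!/6! - 8!/7! + 8!/8!
= 40320 - 40320 + 20160 - 6720 + 1680 - 336 + 56 - 8 + 1
= 14833

14833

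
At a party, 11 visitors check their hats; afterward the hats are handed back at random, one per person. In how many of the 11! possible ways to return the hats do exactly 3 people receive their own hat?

2447445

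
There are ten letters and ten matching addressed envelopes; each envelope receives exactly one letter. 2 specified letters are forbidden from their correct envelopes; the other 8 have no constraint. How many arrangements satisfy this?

2943360

Let A_j be the event that the j-th constrained one is fixed. By inclusion-exclusion over the 2 events:
Σ_{j=0}^{2} (-1)^j C(2,j)(10-j)!
= C(2,0)·10! - C(2,1)·9! + C(2,2)·8!
= 3628800 - 725760 + 40320
= 2943360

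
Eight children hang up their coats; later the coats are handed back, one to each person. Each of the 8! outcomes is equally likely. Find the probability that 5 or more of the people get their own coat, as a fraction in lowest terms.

Favorable outcomes: Σ_{i≥5} C(8,i)·!(8-i) = 56·2 + 28·1 + 8·0 + 1·1 = 141.
Total outcomes: 8! = 40320.
Probability = 141/40320 = 47/13440.

47/13440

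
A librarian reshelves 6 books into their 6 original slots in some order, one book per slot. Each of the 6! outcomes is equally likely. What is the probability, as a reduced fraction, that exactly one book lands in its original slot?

11/30

Favorable outcomes: C(6,1)·!5 = 6·44 = 264.
Total outcomes: 6! = 720.
Probability = 264/720 = 11/30.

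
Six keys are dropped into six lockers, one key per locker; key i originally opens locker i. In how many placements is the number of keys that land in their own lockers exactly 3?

Choose which 3 of the 6 are fixed: C(6,3) = 20.
The remaining 3 must be deranged: !3 = 2.
Total: 20 × 2 = 40.

40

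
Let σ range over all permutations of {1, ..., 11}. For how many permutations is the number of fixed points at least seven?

3356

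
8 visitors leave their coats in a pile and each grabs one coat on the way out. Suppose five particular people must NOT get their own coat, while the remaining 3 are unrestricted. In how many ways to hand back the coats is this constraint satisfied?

Let A_j be the event that the j-th constrained one is fixed. By inclusion-exclusion over the 5 events:
Σ_{j=0}^{5} (-1)^j C(5,j)(8-j)!
= C(5,0)·8! - C(5,1)·7! + C(5,2)·6! - C(5,3)·5! + C(5,4)·4! - C(5,5)·3!
= 40320 - 25200 + 7200 - 1200 + 120 - 6
= 21234

21234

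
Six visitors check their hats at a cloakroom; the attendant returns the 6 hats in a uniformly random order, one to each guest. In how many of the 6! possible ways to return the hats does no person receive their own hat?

265

Recurrence: !6 = 6·!5 + (-1)^6.
!6 = 6·44 + 1 = 265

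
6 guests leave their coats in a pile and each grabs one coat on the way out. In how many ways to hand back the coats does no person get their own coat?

!6 is the nearest integer to 6!/e.
6! = 720, and 720/e ≈ 264.87, so !6 = 265.

265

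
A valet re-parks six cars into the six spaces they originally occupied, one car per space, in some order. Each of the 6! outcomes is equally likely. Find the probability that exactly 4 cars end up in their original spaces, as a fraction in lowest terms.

1/48

Favorable outcomes: C(6,4)·!2 = 15·1 = 15.
Total outcomes: 6! = 720.
Probability = 15/720 = 1/48.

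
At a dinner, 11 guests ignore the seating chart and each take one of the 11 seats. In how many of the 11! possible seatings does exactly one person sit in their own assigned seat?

Pick the single fixed position: C(11,1) = 11 ways.
The remaining 10 must be deranged: !10 = 1334961.
Total: 11 × 1334961 = 14684571.

14684571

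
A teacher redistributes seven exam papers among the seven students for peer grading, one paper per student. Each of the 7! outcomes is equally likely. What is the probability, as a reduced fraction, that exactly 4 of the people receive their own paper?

1/72

Favorable outcomes: C(7,4)·!3 = 35·2 = 70.
Total outcomes: 7! = 5040.
Probability = 70/5040 = 1/72.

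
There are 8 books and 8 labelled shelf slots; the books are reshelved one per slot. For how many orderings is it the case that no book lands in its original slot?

The subfactorial !8 = [8!/e] (nearest integer).
8! = 40320, and 40320/e ≈ 14832.90, so !8 = 14833.

14833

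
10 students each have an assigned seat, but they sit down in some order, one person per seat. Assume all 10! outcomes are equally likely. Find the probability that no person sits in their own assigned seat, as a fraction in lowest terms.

16481/44800

Favorable outcomes: !10 = 1334961.
Total outcomes: 10! = 3628800.
Probability = 1334961/3628800 = 16481/44800.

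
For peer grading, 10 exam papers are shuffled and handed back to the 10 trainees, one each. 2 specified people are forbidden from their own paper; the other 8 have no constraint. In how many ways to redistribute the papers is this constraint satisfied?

2943360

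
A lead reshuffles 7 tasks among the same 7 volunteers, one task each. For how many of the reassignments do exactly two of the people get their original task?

Pick the 2 fixed positions: C(7,2) = 21 ways.
The remaining 5 must be deranged: !5 = 44.
Total: 21 × 44 = 924.

924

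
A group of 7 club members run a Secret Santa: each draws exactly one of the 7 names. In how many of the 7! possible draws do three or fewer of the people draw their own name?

# with exactly i fixed is C(7,i)·!(7-i); sum over i=0..3:
  i=0: C(7,0)·!7 = 1·1854 = 1854
  i=1: C(7,1)·!6 = 7·265 = 1855
  i=2: C(7,2)·!5 = 21·44 = 924
  i=3: C(7,3)·!4 = 35·9 = 315
Total = 4948.

4948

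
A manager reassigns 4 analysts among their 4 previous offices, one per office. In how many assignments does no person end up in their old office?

!4 = 4! · Σ_{k=0}^{4} (-1)^k/k!
= 4! - 4!/1! + 4!/2! - 4!/3! + 4!/4!
= 24 - 24 + 12 - 4 + 1
= 9

9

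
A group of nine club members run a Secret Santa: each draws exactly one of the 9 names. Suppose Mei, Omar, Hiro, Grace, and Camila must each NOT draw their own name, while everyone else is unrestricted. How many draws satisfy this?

205056

Let A_j be the event that the j-th constrained one is fixed. By inclusion-exclusion over the 5 events:
Σ_{j=0}^{5} (-1)^j C(5,j)(9-j)!
= C(5,0)·9! - C(5,1)·8! + C(5,2)·7! - C(5,3)·6! + C(5,4)·5! - C(5,5)·4!
= 362880 - 201600 + 50400 - 7200 + 600 - 24
= 205056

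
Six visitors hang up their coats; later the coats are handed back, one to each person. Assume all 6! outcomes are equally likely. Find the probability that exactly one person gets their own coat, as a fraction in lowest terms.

Favorable outcomes: C(6,1)·!5 = 6·44 = 264.
Total outcomes: 6! = 720.
Probability = 264/720 = 11/30.

11/30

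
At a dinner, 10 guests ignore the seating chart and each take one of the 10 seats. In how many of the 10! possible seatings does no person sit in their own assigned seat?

Use !n = (n-1)(!(n-1) + !(n-2)).
!10 = 9·(133496 + 14833) = 9·148329 = 1334961

1334961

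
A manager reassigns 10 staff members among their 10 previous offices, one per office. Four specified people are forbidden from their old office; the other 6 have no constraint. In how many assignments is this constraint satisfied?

Let A_j be the event that the j-th constrained one is fixed. By inclusion-exclusion over the 4 events:
Σ_{j=0}^{4} (-1)^j C(4,j)(10-j)!
= C(4,0)·10! - C(4,1)·9! + C(4,2)·8! - C(4,3)·7! + C(4,4)·6!
= 3628800 - 1451520 + 241920 - 20160 + 720
= 2399760

2399760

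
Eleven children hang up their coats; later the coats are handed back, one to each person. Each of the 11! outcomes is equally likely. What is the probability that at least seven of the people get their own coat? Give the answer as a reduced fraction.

Favorable outcomes: Σ_{i≥7} C(11,i)·!(11-i) = 330·9 + 165·2 + 55·1 + 11·0 + 1·1 = 3356.
Total outcomes: 11! = 39916800.
Probability = 3356/39916800 = 839/9979200.

839/9979200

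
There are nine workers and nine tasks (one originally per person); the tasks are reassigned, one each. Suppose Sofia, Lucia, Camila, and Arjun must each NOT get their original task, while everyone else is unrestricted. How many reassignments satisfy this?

229080

Let A_j be the event that the j-th constrained one is fixed. By inclusion-exclusion over the 4 events:
Σ_{j=0}^{4} (-1)^j C(4,j)(9-j)!
= C(4,0)·9! - C(4,1)·8! + C(4,2)·7! - C(4,3)·6! + C(4,4)·5!
= 362880 - 161280 + 30240 - 2880 + 120
= 229080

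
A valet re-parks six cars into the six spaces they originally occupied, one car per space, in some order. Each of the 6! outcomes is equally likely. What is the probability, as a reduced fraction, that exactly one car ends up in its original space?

11/30

Favorable outcomes: C(6,1)·!5 = 6·44 = 264.
Total outcomes: 6! = 720.
Probability = 264/720 = 11/30.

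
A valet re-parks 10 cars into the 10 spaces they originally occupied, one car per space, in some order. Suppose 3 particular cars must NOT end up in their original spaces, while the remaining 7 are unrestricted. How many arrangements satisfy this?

2656080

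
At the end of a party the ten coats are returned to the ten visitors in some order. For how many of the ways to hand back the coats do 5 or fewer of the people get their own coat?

# with exactly i fixed is C(10,i)·!(10-i); sum over i=0..5:
  i=0: C(10,0)·!10 = 1·1334961 = 1334961
  i=1: C(10,1)·!9 = 10·133496 = 1334960
  i=2: C(10,2)·!8 = 45·14833 = 667485
  i=3: C(10,3)·!7 = 120·1854 = 222480
  i=4: C(10,4)·!6 = 210·265 = 55650
  i=5: C(10,5)·!5 = 252·44 = 11088
Total = 3626624.

3626624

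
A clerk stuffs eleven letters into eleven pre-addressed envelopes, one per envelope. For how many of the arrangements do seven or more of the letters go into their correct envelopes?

3356

Sum C(11,i)·!(11-i) for i = 7..11:
  i=7: C(11,7)·!4 = 330·9 = 2970
  i=8: C(11,8)·!3 = 165·2 = 330
  i=9: C(11,9)·!2 = 55·1 = 55
  i=10: C(11,10)·!1 = 11·0 = 0
  i=11: C(11,11)·!0 = 1·1 = 1
Total = 3356.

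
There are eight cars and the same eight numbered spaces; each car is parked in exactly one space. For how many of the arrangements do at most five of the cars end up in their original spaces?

# with exactly i fixed is C(8,i)·!(8-i); sum over i=0..5:
  i=0: C(8,0)·!8 = 1·14833 = 14833
  i=1: C(8,1)·!7 = 8·1854 = 14832
  i=2: C(8,2)·!6 = 28·265 = 7420
  i=3: C(8,3)·!5 = 56·44 = 2464
  i=4: C(8,4)·!4 = 70·9 = 630
  i=5: C(8,5)·!3 = 56·2 = 112
Total = 40291.

40291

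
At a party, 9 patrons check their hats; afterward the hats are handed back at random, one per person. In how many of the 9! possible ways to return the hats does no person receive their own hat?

By inclusion-exclusion, !9 = Σ (-1)^k · 9!/k! for k=0..9
= 9! - 9!/1! + 9!/2! - 9!/3! + 9!/4! - 9!/5! + 9!/6! - 9!/7! + 9!/8! - 9!/9!
= 362880 - 362880 + 181440 - 60480 + 15120 - 3024 + 504 - 72 + 9 - 1
= 133496

133496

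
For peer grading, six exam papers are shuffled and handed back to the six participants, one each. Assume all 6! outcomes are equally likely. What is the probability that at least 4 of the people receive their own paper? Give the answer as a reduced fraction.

Favorable outcomes: Σ_{i≥4} C(6,i)·!(6-i) = 15·1 + 6·0 + 1·1 = 16.
Total outcomes: 6! = 720.
Probability = 16/720 = 1/45.

1/45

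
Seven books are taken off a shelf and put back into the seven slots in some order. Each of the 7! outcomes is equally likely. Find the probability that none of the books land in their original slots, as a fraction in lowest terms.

Favorable outcomes: !7 = 1854.
Total outcomes: 7! = 5040.
Probability = 1854/5040 = 103/280.

103/280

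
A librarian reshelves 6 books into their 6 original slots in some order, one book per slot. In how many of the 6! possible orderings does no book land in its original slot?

265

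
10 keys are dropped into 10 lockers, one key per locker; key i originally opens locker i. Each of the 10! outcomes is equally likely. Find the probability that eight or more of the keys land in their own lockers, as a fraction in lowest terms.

23/1814400

Favorable outcomes: Σ_{i≥8} C(10,i)·!(10-i) = 45·1 + 10·0 + 1·1 = 46.
Total outcomes: 10! = 3628800.
Probability = 46/3628800 = 23/1814400.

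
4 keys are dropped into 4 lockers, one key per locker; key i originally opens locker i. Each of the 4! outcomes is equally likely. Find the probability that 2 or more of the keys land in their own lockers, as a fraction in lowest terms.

7/24

Favorable outcomes: Σ_{i≥2} C(4,i)·!(4-i) = 6·1 + 4·0 + 1·1 = 7.
Total outcomes: 4! = 24.
Probability = 7/24 = 7/24.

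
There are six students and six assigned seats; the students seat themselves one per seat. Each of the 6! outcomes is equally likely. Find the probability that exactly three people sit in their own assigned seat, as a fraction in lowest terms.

Favorable outcomes: C(6,3)·!3 = 20·2 = 40.
Total outcomes: 6! = 720.
Probability = 40/720 = 1/18.

1/18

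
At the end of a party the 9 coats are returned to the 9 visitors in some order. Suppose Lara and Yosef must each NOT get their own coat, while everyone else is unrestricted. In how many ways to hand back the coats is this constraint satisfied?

Let A_j be the event that the j-th constrained one is fixed. By inclusion-exclusion over the 2 events:
Σ_{j=0}^{2} (-1)^j C(2,j)(9-j)!
= C(2,0)·9! - C(2,1)·8! + C(2,2)·7!
= 362880 - 80640 + 5040
= 287280

287280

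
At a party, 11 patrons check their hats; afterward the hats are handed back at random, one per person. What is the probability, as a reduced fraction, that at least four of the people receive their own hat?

Favorable outcomes: Σ_{i≥4} C(11,i)·!(11-i) = 330·1854 + 462·265 + 462·44 + 330·9 + 165·2 + 55·1 + 11·0 + 1·1 = 757934.
Total outcomes: 11! = 39916800.
Probability = 757934/39916800 = 378967/19958400.

378967/19958400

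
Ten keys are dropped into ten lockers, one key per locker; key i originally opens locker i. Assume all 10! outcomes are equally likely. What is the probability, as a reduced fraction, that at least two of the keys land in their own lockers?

Favorable outcomes: Σ_{i≥2} C(10,i)·!(10-i) = 45·14833 + 120·1854 + 210·265 + 252·44 + 210·9 + 120·2 + 45·1 + 10·0 + 1·1 = 958879.
Total outcomes: 10! = 3628800.
Probability = 958879/3628800 = 958879/3628800.

958879/3628800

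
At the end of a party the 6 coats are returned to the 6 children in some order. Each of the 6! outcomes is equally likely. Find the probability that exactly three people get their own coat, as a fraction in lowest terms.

1/18

Favorable outcomes: C(6,3)·!3 = 20·2 = 40.
Total outcomes: 6! = 720.
Probability = 40/720 = 1/18.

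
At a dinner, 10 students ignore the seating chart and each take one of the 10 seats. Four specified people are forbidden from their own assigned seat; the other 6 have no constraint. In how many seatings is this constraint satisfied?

2399760

Let A_j be the event that the j-th constrained one is fixed. By inclusion-exclusion over the 4 events:
Σ_{j=0}^{4} (-1)^j C(4,j)(10-j)!
= C(4,0)·10! - C(4,1)·9! + C(4,2)·8! - C(4,3)·7! + C(4,4)·6!
= 3628800 - 1451520 + 241920 - 20160 + 720
= 2399760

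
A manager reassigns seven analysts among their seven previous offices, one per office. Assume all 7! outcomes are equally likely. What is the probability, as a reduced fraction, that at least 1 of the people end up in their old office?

177/280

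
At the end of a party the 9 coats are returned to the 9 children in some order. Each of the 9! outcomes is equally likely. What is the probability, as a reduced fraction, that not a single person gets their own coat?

16687/45360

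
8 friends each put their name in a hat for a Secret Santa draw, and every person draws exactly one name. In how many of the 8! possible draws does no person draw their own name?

Recurrence: !8 = 8·!7 + (-1)^8.
!8 = 8·1854 + 1 = 14833

14833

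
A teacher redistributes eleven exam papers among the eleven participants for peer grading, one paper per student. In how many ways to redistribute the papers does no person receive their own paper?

The number of derangements of 11 is !11 = Σ_{k=0}^{11} (-1)^k·11!/k!
= 11! - 11!/1! + 11!/2! - 11!/3! + 11!/4! - 11!/5! + 11!/6! - 11!/7! + 11!/8! - 11!/9! + 11!/10! - 11!/11!
= 39916800 - 39916800 + 19958400 - 6652800 + 1663200 - 332640 + 55440 - 7920 + 990 - 110 + 11 - 1
= 14684570

14684570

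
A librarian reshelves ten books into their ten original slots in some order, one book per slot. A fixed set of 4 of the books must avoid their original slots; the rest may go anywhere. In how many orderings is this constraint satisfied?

2399760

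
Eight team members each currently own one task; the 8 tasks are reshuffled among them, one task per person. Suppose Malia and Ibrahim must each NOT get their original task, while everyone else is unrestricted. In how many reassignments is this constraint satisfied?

Let A_j be the event that the j-th constrained one is fixed. By inclusion-exclusion over the 2 events:
Σ_{j=0}^{2} (-1)^j C(2,j)(8-j)!
= C(2,0)·8! - C(2,1)·7! + C(2,2)·6!
= 40320 - 10080 + 720
= 30960

30960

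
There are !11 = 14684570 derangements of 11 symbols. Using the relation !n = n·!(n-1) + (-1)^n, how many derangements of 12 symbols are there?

176214841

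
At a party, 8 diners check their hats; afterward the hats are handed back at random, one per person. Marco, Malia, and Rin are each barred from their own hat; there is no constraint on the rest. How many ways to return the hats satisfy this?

27240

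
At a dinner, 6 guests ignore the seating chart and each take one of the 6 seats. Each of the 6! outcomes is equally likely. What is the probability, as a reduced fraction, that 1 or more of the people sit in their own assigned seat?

91/144

Favorable outcomes: Σ_{i≥1} C(6,i)·!(6-i) = 6·44 + 15·9 + 20·2 + 15·1 + 6·0 + 1·1 = 455.
Total outcomes: 6! = 720.
Probability = 455/720 = 91/144.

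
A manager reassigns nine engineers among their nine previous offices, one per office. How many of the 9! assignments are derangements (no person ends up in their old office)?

133496

!9 = 9! · Σ_{k=0}^{9} (-1)^k/k!
= 9! - 9!/1! + 9!/2! - 9!/3! + 9!/4! - 9!/5! + 9!/6! - 9!/7! + 9!/8! - 9!/9!
= 362880 - 362880 + 181440 - 60480 + 15120 - 3024 + 504 - 72 + 9 - 1
= 133496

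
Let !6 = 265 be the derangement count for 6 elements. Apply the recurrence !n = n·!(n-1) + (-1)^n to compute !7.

1854

!7 = 7·265 - 1 = 1854.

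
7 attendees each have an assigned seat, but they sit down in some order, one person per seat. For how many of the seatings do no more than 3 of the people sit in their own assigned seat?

# with exactly i fixed is C(7,i)·!(7-i); sum over i=0..3:
  i=0: C(7,0)·!7 = 1·1854 = 1854
  i=1: C(7,1)·!6 = 7·265 = 1855
  i=2: C(7,2)·!5 = 21·44 = 924
  i=3: C(7,3)·!4 = 35·9 = 315
Total = 4948.

4948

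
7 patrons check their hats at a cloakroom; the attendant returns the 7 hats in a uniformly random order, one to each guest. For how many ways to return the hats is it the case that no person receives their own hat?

1854

Use !n = (n-1)(!(n-1) + !(n-2)).
!7 = 6·(265 + 44) = 6·309 = 1854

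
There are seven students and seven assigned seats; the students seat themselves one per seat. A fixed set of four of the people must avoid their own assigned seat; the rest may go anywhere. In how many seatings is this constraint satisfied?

2790

Inclusion-exclusion on the 4 forbidden self-matches:
Σ_{j=0}^{4} (-1)^j C(4,j)(7-j)!
= C(4,0)·7! - C(4,1)·6! + C(4,2)·5! - C(4,3)·4! + C(4,4)·3!
= 5040 - 2880 + 720 - 96 + 6
= 2790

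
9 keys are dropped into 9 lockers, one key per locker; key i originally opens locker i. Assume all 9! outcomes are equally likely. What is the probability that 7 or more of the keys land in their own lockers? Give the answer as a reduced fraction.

Favorable outcomes: Σ_{i≥7} C(9,i)·!(9-i) = 36·1 + 9·0 + 1·1 = 37.
Total outcomes: 9! = 362880.
Probability = 37/362880 = 37/362880.

37/362880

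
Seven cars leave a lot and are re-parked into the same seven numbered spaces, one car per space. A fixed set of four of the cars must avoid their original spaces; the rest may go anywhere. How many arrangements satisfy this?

2790

Let A_j be the event that the j-th constrained one is fixed. By inclusion-exclusion over the 4 events:
Σ_{j=0}^{4} (-1)^j C(4,j)(7-j)!
= C(4,0)·7! - C(4,1)·6! + C(4,2)·5! - C(4,3)·4! + C(4,4)·3!
= 5040 - 2880 + 720 - 96 + 6
= 2790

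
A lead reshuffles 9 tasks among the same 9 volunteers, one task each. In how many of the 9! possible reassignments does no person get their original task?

133496

Use !n = n·!(n-1) + (-1)^n.
!9 = 9·14833 - 1 = 133496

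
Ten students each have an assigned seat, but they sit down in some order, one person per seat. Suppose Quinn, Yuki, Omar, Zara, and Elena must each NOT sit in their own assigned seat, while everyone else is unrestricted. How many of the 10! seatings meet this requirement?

2170680

Inclusion-exclusion on the 5 forbidden self-matches:
Σ_{j=0}^{5} (-1)^j C(5,j)(10-j)!
= C(5,0)·10! - C(5,1)·9! + C(5,2)·8! - C(5,3)·7! + C(5,4)·6! - C(5,5)·5!
= 3628800 - 1814400 + 403200 - 50400 + 3600 - 120
= 2170680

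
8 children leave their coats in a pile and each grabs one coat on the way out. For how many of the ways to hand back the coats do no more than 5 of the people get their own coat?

# with exactly i fixed is C(8,i)·!(8-i); sum over i=0..5:
  i=0: C(8,0)·!8 = 1·14833 = 14833
  i=1: C(8,1)·!7 = 8·1854 = 14832
  i=2: C(8,2)·!6 = 28·265 = 7420
  i=3: C(8,3)·!5 = 56·44 = 2464
  i=4: C(8,4)·!4 = 70·9 = 630
  i=5: C(8,5)·!3 = 56·2 = 112
Total = 40291.

40291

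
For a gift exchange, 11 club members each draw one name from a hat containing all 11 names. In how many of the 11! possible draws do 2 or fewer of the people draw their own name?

36711421

Sum C(11,i)·!(11-i) for i = 0..2:
  i=0: C(11,0)·!11 = 1·14684570 = 14684570
  i=1: C(11,1)·!10 = 11·1334961 = 14684571
  i=2: C(11,2)·!9 = 55·133496 = 7342280
Total = 36711421.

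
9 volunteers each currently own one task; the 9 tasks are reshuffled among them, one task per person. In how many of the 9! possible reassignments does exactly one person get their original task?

133497

Choose which one of the 9 is fixed: C(9,1) = 9.
The other 8 form a derangement: !8 = 14833.
Total: 9 × 14833 = 133497.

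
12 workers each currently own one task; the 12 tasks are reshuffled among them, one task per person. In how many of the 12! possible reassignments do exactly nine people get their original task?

440

Pick the 9 fixed positions: C(12,9) = 220 ways.
The remaining 3 must be deranged: !3 = 2.
Total: 220 × 2 = 440.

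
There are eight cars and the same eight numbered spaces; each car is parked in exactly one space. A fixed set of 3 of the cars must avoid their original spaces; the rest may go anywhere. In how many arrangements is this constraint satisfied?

27240

Let A_j be the event that the j-th constrained one is fixed. By inclusion-exclusion over the 3 events:
Σ_{j=0}^{3} (-1)^j C(3,j)(8-j)!
= C(3,0)·8! - C(3,1)·7! + C(3,2)·6! - C(3,3)·5!
= 40320 - 15120 + 2160 - 120
= 27240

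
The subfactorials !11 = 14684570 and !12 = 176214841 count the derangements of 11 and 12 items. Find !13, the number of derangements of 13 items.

!13 = (13-1)·(!12 + !11) = 12·(176214841 + 14684570) = 12·190899411 = 2290792932.

2290792932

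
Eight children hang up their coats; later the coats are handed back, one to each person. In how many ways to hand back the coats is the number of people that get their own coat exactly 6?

28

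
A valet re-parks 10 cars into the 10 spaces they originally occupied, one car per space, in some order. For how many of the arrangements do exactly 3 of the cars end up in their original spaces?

222480

Choose which 3 of the 10 are fixed: C(10,3) = 120.
The remaining 7 must be deranged: !7 = 1854.
Total: 120 × 1854 = 222480.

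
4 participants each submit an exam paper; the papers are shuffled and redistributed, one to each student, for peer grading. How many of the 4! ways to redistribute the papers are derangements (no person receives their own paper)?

9

!4 is the nearest integer to 4!/e.
4! = 24, and 24/e ≈ 8.83, so !4 = 9.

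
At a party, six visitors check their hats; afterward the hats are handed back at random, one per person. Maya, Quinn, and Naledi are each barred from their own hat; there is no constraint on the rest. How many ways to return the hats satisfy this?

Let A_j be the event that the j-th constrained one is fixed. By inclusion-exclusion over the 3 events:
Σ_{j=0}^{3} (-1)^j C(3,j)(6-j)!
= C(3,0)·6! - C(3,1)·5! + C(3,2)·4! - C(3,3)·3!
= 720 - 360 + 72 - 6
= 426

426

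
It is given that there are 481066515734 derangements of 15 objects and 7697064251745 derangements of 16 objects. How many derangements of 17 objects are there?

D_17 = (17-1)·(D_16 + D_15) = 16·(7697064251745 + 481066515734) = 16·8178130767479 = 130850092279664.

130850092279664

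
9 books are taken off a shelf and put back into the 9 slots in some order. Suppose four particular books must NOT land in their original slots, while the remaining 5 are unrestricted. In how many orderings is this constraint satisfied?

Let A_j be the event that the j-th constrained one is fixed. By inclusion-exclusion over the 4 events:
Σ_{j=0}^{4} (-1)^j C(4,j)(9-j)!
= C(4,0)·9! - C(4,1)·8! + C(4,2)·7! - C(4,3)·6! + C(4,4)·5!
= 362880 - 161280 + 30240 - 2880 + 120
= 229080

229080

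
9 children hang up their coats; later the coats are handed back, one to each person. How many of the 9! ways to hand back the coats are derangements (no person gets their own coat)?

The number of derangements of 9 is !9 = Σ_{k=0}^{9} (-1)^k·9!/k!
= 9! - 9!/1! + 9!/2! - 9!/3! + 9!/4! - 9!/5! + 9!/6! - 9!/7! + 9!/8! - 9!/9!
= 362880 - 362880 + 181440 - 60480 + 15120 - 3024 + 504 - 72 + 9 - 1
= 133496

133496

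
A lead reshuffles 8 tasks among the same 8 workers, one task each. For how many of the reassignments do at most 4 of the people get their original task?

# with exactly i fixed is C(8,i)·!(8-i); sum over i=0..4:
  i=0: C(8,0)·!8 = 1·14833 = 14833
  i=1: C(8,1)·!7 = 8·1854 = 14832
  i=2: C(8,2)·!6 = 28·265 = 7420
  i=3: C(8,3)·!5 = 56·44 = 2464
  i=4: C(8,4)·!4 = 70·9 = 630
Total = 40179.

40179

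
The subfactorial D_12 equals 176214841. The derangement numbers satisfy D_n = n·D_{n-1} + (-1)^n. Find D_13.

D_13 = 13·176214841 - 1 = 2290792932.

2290792932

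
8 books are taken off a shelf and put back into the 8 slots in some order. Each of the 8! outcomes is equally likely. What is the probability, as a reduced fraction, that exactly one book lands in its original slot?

103/280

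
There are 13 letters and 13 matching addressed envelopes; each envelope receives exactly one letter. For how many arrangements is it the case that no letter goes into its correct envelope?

2290792932

!13 = 13! · Σ_{k=0}^{13} (-1)^k/k!
= 13! - 13!/1! + 13!/2! - 13!/3! + 13!/4! - 13!/5! + 13!/6! - 13!/7! + 13!/8! - 13!/9! + 13!/10! - 13!/11! + 13!/12! - 13!/13!
= 6227020800 - 6227020800 + 3113510400 - 1037836800 + 259459200 - 51891840 + 8648640 - 1235520 + 154440 - 17160 + 1716 - 156 + 13 - 1
= 2290792932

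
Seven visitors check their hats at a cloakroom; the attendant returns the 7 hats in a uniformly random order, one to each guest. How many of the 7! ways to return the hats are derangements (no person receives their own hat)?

1854

The number of derangements of 7 is !7 = Σ_{k=0}^{7} (-1)^k·7!/k!
= 7! - 7!/1! + 7!/2! - 7!/3! + 7!/4! - 7!/5! + 7!/6! - 7!/7!
= 5040 - 5040 + 2520 - 840 + 210 - 42 + 7 - 1
= 1854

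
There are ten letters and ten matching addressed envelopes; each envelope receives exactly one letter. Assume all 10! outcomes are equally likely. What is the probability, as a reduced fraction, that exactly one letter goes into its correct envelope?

16687/45360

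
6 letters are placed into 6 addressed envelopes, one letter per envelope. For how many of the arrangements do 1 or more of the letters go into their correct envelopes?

Sum C(6,i)·!(6-i) for i = 1..6:
  i=1: C(6,1)·!5 = 6·44 = 264
  i=2: C(6,2)·!4 = 15·9 = 135
  i=3: C(6,3)·!3 = 20·2 = 40
  i=4: C(6,4)·!2 = 15·1 = 15
  i=5: C(6,5)·!1 = 6·0 = 0
  i=6: C(6,6)·!0 = 1·1 = 1
Total = 455.

455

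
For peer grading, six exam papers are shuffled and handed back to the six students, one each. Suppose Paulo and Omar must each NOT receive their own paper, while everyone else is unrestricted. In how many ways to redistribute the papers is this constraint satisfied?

504

Let A_j be the event that the j-th constrained one is fixed. By inclusion-exclusion over the 2 events:
Σ_{j=0}^{2} (-1)^j C(2,j)(6-j)!
= C(2,0)·6! - C(2,1)·5! + C(2,2)·4!
= 720 - 240 + 24
= 504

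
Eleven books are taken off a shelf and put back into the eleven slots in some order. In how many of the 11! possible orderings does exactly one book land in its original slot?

Choose which one of the 11 is fixed: C(11,1) = 11.
The remaining 10 must be deranged: !10 = 1334961.
Total: 11 × 1334961 = 14684571.

14684571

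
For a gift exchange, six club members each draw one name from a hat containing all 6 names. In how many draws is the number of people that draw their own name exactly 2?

135

Choose which 2 of the 6 are fixed: C(6,2) = 15.
The remaining 4 must be deranged: !4 = 9.
Total: 15 × 9 = 135.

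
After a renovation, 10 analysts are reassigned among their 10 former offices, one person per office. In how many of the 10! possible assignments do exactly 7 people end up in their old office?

Pick the 7 fixed positions: C(10,7) = 120 ways.
The other 3 form a derangement: !3 = 2.
Total: 120 × 2 = 240.

240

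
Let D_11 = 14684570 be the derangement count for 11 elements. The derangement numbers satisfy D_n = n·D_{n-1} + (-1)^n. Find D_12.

D_12 = 12·14684570 + 1 = 176214841.

176214841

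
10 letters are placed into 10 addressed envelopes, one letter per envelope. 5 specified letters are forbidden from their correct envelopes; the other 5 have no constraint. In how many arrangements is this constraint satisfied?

2170680

Let A_j be the event that the j-th constrained one is fixed. By inclusion-exclusion over the 5 events:
Σ_{j=0}^{5} (-1)^j C(5,j)(10-j)!
= C(5,0)·10! - C(5,1)·9! + C(5,2)·8! - C(5,3)·7! + C(5,4)·6! - C(5,5)·5!
= 3628800 - 1814400 + 403200 - 50400 + 3600 - 120
= 2170680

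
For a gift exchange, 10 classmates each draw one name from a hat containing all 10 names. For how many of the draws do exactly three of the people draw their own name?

Pick the 3 fixed positions: C(10,3) = 120 ways.
The other 7 form a derangement: !7 = 1854.
Total: 120 × 1854 = 222480.

222480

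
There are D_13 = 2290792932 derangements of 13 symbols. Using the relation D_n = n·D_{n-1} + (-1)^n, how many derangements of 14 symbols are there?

32071101049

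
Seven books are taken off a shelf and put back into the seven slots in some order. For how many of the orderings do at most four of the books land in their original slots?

5018

Sum C(7,i)·!(7-i) for i = 0..4:
  i=0: C(7,0)·!7 = 1·1854 = 1854
  i=1: C(7,1)·!6 = 7·265 = 1855
  i=2: C(7,2)·!5 = 21·44 = 924
  i=3: C(7,3)·!4 = 35·9 = 315
  i=4: C(7,4)·!3 = 35·2 = 70
Total = 5018.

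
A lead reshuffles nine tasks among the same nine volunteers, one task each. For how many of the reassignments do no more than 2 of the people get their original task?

333737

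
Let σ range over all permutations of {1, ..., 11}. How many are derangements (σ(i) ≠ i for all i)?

!11 = 11! · Σ_{k=0}^{11} (-1)^k/k!
= 11! - 11!/1! + 11!/2! - 11!/3! + 11!/4! - 11!/5! + 11!/6! - 11!/7! + 11!/8! - 11!/9! + 11!/10! - 11!/11!
= 39916800 - 39916800 + 19958400 - 6652800 + 1663200 - 332640 + 55440 - 7920 + 990 - 110 + 11 - 1
= 14684570

14684570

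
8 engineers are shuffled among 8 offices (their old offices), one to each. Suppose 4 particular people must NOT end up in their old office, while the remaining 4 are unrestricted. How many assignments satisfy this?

Let A_j be the event that the j-th constrained one is fixed. By inclusion-exclusion over the 4 events:
Σ_{j=0}^{4} (-1)^j C(4,j)(8-j)!
= C(4,0)·8! - C(4,1)·7! + C(4,2)·6! - C(4,3)·5! + C(4,4)·4!
= 40320 - 20160 + 4320 - 480 + 24
= 24024

24024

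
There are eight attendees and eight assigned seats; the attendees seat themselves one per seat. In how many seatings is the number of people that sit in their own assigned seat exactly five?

112

Choose which 5 of the 8 are fixed: C(8,5) = 56.
The remaining 3 must be deranged: !3 = 2.
Total: 56 × 2 = 112.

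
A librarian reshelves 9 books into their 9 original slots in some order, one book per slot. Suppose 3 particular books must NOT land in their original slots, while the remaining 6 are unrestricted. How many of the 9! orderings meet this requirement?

256320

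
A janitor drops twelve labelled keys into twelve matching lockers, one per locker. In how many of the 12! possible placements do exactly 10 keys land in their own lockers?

66

Pick the 10 fixed positions: C(12,10) = 66 ways.
The remaining 2 must be deranged: !2 = 1.
Total: 66 × 1 = 66.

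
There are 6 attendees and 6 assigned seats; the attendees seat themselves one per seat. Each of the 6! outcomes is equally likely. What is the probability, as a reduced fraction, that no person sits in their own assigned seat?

Favorable outcomes: !6 = 265.
Total outcomes: 6! = 720.
Probability = 265/720 = 53/144.

53/144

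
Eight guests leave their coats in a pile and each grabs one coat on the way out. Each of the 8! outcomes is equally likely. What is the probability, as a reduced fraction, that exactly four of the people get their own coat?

1/64

Favorable outcomes: C(8,4)·!4 = 70·9 = 630.
Total outcomes: 8! = 40320.
Probability = 630/40320 = 1/64.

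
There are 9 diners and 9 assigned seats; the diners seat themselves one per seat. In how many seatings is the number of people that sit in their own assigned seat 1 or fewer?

266993

Sum C(9,i)·!(9-i) for i = 0..1:
  i=0: C(9,0)·!9 = 1·133496 = 133496
  i=1: C(9,1)·!8 = 9·14833 = 133497
Total = 266993.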